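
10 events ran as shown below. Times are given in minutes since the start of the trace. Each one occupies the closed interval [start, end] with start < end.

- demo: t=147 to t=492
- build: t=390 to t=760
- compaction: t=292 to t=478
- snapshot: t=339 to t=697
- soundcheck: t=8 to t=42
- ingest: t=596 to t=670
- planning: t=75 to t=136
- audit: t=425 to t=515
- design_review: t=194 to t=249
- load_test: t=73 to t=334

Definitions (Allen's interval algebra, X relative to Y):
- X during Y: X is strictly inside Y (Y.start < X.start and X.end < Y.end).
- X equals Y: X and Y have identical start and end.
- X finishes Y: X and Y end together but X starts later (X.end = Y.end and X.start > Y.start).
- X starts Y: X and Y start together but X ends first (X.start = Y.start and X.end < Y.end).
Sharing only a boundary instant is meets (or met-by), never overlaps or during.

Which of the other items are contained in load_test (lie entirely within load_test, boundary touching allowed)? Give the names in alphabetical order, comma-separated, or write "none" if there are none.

design_review, planning

Target load_test = [t=73, t=334].
audit [t=425, t=515] → after → no.
build [t=390, t=760] → after → no.
compaction [t=292, t=478] → overlapped-by → no.
demo [t=147, t=492] → overlapped-by → no.
design_review [t=194, t=249] → during → yes.
ingest [t=596, t=670] → after → no.
planning [t=75, t=136] → during → yes.
snapshot [t=339, t=697] → after → no.
soundcheck [t=8, t=42] → before → no.
Result: design_review, planning.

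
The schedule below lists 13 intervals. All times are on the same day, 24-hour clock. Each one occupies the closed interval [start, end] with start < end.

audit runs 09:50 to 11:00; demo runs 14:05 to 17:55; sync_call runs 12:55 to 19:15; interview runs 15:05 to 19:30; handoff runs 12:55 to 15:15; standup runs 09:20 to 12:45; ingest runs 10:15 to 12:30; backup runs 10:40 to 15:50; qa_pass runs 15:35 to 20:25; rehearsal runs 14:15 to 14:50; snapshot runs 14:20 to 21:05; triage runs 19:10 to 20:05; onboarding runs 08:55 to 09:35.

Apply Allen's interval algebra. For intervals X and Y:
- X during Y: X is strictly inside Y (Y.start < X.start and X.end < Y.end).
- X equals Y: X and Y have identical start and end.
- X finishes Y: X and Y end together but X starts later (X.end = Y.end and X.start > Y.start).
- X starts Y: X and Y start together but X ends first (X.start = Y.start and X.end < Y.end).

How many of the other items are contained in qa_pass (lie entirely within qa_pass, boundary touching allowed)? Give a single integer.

1

Target qa_pass = [15:35, 20:25].
audit [09:50, 11:00] → before → no.
backup [10:40, 15:50] → overlaps → no.
demo [14:05, 17:55] → overlaps → no.
handoff [12:55, 15:15] → before → no.
ingest [10:15, 12:30] → before → no.
interview [15:05, 19:30] → overlaps → no.
onboarding [08:55, 09:35] → before → no.
rehearsal [14:15, 14:50] → before → no.
snapshot [14:20, 21:05] → contains → no.
standup [09:20, 12:45] → before → no.
sync_call [12:55, 19:15] → overlaps → no.
triage [19:10, 20:05] → during → counts.
Total: 1.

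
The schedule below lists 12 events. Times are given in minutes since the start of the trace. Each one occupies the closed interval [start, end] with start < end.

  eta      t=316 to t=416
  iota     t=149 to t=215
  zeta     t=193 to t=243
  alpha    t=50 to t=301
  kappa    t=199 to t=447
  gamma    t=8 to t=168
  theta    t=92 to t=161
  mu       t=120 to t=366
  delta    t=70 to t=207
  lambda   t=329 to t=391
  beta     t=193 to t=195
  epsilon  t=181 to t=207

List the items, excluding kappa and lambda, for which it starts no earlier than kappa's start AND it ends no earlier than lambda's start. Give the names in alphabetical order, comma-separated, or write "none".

eta

Conditions: its start is no earlier than kappa's start (X.start >= t=199) AND its end is no earlier than lambda's start (X.end >= t=329).
alpha: start t=50 >= t=199? ✗; end t=301 >= t=329? ✗ → no.
beta: start t=193 >= t=199? ✗; end t=195 >= t=329? ✗ → no.
delta: start t=70 >= t=199? ✗; end t=207 >= t=329? ✗ → no.
epsilon: start t=181 >= t=199? ✗; end t=207 >= t=329? ✗ → no.
eta: start t=316 >= t=199? ✓; end t=416 >= t=329? ✓ → yes.
gamma: start t=8 >= t=199? ✗; end t=168 >= t=329? ✗ → no.
iota: start t=149 >= t=199? ✗; end t=215 >= t=329? ✗ → no.
mu: start t=120 >= t=199? ✗; end t=366 >= t=329? ✓ → no.
theta: start t=92 >= t=199? ✗; end t=161 >= t=329? ✗ → no.
zeta: start t=193 >= t=199? ✗; end t=243 >= t=329? ✗ → no.
Result: eta.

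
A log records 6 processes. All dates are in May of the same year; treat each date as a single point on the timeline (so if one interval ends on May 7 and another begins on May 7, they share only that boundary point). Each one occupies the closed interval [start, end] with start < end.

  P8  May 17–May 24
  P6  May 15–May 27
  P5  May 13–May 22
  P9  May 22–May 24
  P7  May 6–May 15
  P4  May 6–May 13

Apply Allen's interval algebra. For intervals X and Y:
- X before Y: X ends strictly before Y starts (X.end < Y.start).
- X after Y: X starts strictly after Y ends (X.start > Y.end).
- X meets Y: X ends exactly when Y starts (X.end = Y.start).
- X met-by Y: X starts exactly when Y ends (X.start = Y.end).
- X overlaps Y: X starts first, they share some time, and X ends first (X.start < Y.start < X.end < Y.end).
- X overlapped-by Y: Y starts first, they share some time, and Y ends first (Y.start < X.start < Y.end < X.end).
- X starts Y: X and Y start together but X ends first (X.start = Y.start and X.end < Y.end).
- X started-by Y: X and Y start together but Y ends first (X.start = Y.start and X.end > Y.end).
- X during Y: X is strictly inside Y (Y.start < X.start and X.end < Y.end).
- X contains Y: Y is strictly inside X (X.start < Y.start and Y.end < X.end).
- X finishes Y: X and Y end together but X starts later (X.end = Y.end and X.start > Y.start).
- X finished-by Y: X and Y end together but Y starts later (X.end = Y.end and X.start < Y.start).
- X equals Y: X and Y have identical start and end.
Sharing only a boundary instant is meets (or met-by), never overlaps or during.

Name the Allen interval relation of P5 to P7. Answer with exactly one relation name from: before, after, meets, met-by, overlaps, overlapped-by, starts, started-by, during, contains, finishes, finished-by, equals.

P5 = [May 13, May 22]; P7 = [May 6, May 15].
Compare endpoints: P5.start > P7.start, P5.start < P7.end, P5.end > P7.start, P5.end > P7.end.
That pattern is 'overlapped-by'.

overlapped-by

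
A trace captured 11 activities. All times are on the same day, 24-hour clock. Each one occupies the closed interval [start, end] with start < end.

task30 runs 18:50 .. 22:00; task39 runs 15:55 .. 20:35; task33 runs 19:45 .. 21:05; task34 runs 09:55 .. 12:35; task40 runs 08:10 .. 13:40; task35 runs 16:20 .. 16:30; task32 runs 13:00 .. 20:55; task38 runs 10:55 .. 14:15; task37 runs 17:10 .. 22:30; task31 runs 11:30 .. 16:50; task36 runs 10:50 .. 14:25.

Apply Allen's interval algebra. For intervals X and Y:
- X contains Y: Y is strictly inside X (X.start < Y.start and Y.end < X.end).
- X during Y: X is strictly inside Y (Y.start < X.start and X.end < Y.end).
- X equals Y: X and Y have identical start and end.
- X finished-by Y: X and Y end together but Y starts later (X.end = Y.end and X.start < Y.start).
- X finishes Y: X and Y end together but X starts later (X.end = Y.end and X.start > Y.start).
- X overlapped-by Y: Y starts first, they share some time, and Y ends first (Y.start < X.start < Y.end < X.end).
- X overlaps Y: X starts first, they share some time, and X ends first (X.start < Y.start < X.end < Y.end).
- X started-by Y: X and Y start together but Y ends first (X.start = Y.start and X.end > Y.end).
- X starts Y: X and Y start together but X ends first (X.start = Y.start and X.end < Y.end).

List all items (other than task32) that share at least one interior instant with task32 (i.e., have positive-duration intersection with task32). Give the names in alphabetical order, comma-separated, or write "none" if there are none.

Target task32 = [13:00, 20:55].
task30 [18:50, 22:00] → overlapped-by → yes.
task31 [11:30, 16:50] → overlaps → yes.
task33 [19:45, 21:05] → overlapped-by → yes.
task34 [09:55, 12:35] → before → no.
task35 [16:20, 16:30] → during → yes.
task36 [10:50, 14:25] → overlaps → yes.
task37 [17:10, 22:30] → overlapped-by → yes.
task38 [10:55, 14:15] → overlaps → yes.
task39 [15:55, 20:35] → during → yes.
task40 [08:10, 13:40] → overlaps → yes.
Result: task30, task31, task33, task35, task36, task37, task38, task39, task40.

task30, task31, task33, task35, task36, task37, task38, task39, task40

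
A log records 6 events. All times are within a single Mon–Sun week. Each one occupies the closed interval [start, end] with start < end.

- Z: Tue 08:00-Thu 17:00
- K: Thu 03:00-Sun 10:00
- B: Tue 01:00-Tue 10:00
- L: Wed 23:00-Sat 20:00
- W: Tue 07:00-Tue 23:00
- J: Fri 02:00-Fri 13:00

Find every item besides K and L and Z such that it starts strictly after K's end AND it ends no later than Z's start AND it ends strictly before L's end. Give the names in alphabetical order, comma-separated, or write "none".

none

Conditions: its start is strictly after K's end (X.start > Sun 10:00) AND its end is no later than Z's start (X.end <= Tue 08:00) AND its end is strictly before L's end (X.end < Sat 20:00).
B: start Tue 01:00 > Sun 10:00? ✗; end Tue 10:00 <= Tue 08:00? ✗; end Tue 10:00 < Sat 20:00? ✓ → no.
J: start Fri 02:00 > Sun 10:00? ✗; end Fri 13:00 <= Tue 08:00? ✗; end Fri 13:00 < Sat 20:00? ✓ → no.
W: start Tue 07:00 > Sun 10:00? ✗; end Tue 23:00 <= Tue 08:00? ✗; end Tue 23:00 < Sat 20:00? ✓ → no.
Result: none.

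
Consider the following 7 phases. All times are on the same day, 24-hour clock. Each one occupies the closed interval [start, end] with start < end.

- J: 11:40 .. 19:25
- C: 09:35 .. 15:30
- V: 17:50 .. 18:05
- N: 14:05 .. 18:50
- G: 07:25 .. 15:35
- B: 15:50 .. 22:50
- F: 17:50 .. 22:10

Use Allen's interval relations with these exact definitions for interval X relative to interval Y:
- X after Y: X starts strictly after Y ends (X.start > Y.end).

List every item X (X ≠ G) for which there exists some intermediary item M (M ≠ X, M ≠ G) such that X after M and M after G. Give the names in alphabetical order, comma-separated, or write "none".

Target G = [07:25, 15:35].
Intermediaries M with M after G: B, F, V.
Via B — items with X after B: none.
Via F — items with X after F: none.
Via V — items with X after V: none.
Union: none.

none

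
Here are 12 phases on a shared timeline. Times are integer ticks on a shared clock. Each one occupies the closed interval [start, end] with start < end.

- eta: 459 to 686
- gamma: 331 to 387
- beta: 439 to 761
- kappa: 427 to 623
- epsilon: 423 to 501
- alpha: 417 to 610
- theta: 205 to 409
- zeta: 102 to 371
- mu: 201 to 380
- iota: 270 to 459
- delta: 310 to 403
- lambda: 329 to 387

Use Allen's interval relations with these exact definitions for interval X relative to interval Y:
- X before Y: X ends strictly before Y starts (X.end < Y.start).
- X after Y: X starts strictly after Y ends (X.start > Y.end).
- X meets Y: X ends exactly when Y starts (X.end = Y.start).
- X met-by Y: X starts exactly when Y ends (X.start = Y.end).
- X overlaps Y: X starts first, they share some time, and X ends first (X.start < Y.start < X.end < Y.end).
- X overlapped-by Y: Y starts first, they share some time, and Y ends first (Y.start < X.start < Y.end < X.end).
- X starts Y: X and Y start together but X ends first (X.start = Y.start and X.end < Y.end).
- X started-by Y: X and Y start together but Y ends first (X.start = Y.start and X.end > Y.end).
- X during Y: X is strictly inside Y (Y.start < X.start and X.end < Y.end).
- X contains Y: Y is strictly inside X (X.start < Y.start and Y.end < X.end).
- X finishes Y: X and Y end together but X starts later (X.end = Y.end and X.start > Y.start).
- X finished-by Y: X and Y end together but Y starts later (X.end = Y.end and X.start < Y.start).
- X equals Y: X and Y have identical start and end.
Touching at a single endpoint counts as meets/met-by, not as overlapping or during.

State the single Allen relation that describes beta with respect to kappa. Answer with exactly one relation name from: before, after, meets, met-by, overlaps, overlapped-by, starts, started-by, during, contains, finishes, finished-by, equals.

overlapped-by

beta = [439, 761]; kappa = [427, 623].
Compare endpoints: beta.start > kappa.start, beta.start < kappa.end, beta.end > kappa.start, beta.end > kappa.end.
That pattern is 'overlapped-by'.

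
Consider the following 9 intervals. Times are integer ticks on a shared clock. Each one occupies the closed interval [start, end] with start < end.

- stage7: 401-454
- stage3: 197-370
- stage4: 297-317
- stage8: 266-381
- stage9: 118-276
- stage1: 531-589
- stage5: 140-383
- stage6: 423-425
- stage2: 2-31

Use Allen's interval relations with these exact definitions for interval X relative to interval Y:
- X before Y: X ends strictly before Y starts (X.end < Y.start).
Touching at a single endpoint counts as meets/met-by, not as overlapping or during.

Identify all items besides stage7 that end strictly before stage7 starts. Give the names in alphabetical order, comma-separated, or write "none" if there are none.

stage2, stage3, stage4, stage5, stage8, stage9

Target stage7 = [401, 454].
stage1 [531, 589] → after → no.
stage2 [2, 31] → before → yes.
stage3 [197, 370] → before → yes.
stage4 [297, 317] → before → yes.
stage5 [140, 383] → before → yes.
stage6 [423, 425] → during → no.
stage8 [266, 381] → before → yes.
stage9 [118, 276] → before → yes.
Result: stage2, stage3, stage4, stage5, stage8, stage9.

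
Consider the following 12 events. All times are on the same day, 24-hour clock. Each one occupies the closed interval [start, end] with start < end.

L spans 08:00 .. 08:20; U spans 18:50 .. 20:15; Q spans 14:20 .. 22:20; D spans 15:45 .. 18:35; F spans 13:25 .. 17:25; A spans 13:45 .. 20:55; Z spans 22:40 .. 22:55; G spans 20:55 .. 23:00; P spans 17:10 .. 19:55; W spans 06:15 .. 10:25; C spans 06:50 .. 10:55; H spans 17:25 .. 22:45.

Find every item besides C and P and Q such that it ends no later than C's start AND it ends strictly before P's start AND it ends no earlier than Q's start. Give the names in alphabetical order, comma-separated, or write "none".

none

Conditions: its end is no later than C's start (X.end <= 06:50) AND its end is strictly before P's start (X.end < 17:10) AND its end is no earlier than Q's start (X.end >= 14:20).
A: end 20:55 <= 06:50? ✗; end 20:55 < 17:10? ✗; end 20:55 >= 14:20? ✓ → no.
D: end 18:35 <= 06:50? ✗; end 18:35 < 17:10? ✗; end 18:35 >= 14:20? ✓ → no.
F: end 17:25 <= 06:50? ✗; end 17:25 < 17:10? ✗; end 17:25 >= 14:20? ✓ → no.
G: end 23:00 <= 06:50? ✗; end 23:00 < 17:10? ✗; end 23:00 >= 14:20? ✓ → no.
H: end 22:45 <= 06:50? ✗; end 22:45 < 17:10? ✗; end 22:45 >= 14:20? ✓ → no.
L: end 08:20 <= 06:50? ✗; end 08:20 < 17:10? ✓; end 08:20 >= 14:20? ✗ → no.
U: end 20:15 <= 06:50? ✗; end 20:15 < 17:10? ✗; end 20:15 >= 14:20? ✓ → no.
W: end 10:25 <= 06:50? ✗; end 10:25 < 17:10? ✓; end 10:25 >= 14:20? ✗ → no.
Z: end 22:55 <= 06:50? ✗; end 22:55 < 17:10? ✗; end 22:55 >= 14:20? ✓ → no.
Result: none.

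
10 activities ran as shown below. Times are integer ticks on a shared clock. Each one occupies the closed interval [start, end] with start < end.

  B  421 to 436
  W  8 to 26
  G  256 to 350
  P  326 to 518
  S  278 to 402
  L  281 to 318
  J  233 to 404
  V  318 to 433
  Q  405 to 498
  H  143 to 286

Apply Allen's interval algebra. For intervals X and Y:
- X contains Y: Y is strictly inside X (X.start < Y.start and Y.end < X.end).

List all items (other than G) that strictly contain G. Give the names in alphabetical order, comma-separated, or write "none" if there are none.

J

Target G = [256, 350].
B [421, 436] → after → no.
H [143, 286] → overlaps → no.
J [233, 404] → contains → yes.
L [281, 318] → during → no.
P [326, 518] → overlapped-by → no.
Q [405, 498] → after → no.
S [278, 402] → overlapped-by → no.
V [318, 433] → overlapped-by → no.
W [8, 26] → before → no.
Result: J.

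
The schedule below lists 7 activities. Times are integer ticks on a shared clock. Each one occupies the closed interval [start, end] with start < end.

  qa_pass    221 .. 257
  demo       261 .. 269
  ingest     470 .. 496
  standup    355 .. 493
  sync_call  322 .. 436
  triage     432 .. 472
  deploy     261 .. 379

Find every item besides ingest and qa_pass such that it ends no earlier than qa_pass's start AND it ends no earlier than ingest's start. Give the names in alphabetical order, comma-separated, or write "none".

Conditions: its end is no earlier than qa_pass's start (X.end >= 221) AND its end is no earlier than ingest's start (X.end >= 470).
demo: end 269 >= 221? ✓; end 269 >= 470? ✗ → no.
deploy: end 379 >= 221? ✓; end 379 >= 470? ✗ → no.
standup: end 493 >= 221? ✓; end 493 >= 470? ✓ → yes.
sync_call: end 436 >= 221? ✓; end 436 >= 470? ✗ → no.
triage: end 472 >= 221? ✓; end 472 >= 470? ✓ → yes.
Result: standup, triage.

standup, triage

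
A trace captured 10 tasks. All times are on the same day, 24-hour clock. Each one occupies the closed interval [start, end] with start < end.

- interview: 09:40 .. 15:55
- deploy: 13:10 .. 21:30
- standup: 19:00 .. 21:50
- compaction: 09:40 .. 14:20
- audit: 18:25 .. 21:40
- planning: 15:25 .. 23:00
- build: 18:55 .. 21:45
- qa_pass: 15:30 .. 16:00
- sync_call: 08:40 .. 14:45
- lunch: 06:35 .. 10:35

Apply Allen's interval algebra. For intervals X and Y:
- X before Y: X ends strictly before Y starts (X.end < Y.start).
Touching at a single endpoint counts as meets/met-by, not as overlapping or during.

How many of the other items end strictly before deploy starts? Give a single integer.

1

Target deploy = [13:10, 21:30].
audit [18:25, 21:40] → overlapped-by → no.
build [18:55, 21:45] → overlapped-by → no.
compaction [09:40, 14:20] → overlaps → no.
interview [09:40, 15:55] → overlaps → no.
lunch [06:35, 10:35] → before → counts.
planning [15:25, 23:00] → overlapped-by → no.
qa_pass [15:30, 16:00] → during → no.
standup [19:00, 21:50] → overlapped-by → no.
sync_call [08:40, 14:45] → overlaps → no.
Total: 1.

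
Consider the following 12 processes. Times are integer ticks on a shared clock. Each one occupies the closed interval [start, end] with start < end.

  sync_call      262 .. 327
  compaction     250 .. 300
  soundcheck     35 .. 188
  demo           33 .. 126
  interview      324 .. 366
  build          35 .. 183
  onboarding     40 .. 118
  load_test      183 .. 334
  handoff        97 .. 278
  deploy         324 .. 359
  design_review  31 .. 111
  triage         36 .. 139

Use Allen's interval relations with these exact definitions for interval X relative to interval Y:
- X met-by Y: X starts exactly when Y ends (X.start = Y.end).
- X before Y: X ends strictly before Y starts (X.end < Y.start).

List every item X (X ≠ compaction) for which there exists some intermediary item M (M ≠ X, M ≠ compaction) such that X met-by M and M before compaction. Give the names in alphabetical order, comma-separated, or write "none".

Target compaction = [250, 300].
Intermediaries M with M before compaction: build, demo, design_review, onboarding, soundcheck, triage.
Via build — items with X met-by build: load_test.
Via demo — items with X met-by demo: none.
Via design_review — items with X met-by design_review: none.
Via onboarding — items with X met-by onboarding: none.
Via soundcheck — items with X met-by soundcheck: none.
Via triage — items with X met-by triage: none.
Union: load_test.

load_test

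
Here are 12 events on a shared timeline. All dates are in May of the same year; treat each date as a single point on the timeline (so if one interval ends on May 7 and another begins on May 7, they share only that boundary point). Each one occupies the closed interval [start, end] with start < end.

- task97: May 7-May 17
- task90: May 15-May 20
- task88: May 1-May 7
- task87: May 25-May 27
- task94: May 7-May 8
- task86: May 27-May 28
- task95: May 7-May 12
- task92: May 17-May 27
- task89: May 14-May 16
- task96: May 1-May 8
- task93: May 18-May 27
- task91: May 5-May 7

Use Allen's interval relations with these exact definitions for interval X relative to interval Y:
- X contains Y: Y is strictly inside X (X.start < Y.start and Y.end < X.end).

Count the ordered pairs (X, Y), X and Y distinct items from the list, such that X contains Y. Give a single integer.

2

Checking all 132 ordered pairs for relation 'contains'; matching pairs in alphabetical order:
(task96, task91): task96 contains task91 ✓
(task97, task89): task97 contains task89 ✓
Count: 2.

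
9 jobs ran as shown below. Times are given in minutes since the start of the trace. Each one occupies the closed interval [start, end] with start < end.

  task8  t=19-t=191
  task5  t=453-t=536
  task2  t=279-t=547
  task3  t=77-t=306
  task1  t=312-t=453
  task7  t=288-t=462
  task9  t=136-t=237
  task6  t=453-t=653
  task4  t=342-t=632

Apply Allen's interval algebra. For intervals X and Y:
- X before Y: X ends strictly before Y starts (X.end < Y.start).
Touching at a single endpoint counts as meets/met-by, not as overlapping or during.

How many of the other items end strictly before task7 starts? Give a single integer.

2

Target task7 = [t=288, t=462].
task1 [t=312, t=453] → during → no.
task2 [t=279, t=547] → contains → no.
task3 [t=77, t=306] → overlaps → no.
task4 [t=342, t=632] → overlapped-by → no.
task5 [t=453, t=536] → overlapped-by → no.
task6 [t=453, t=653] → overlapped-by → no.
task8 [t=19, t=191] → before → counts.
task9 [t=136, t=237] → before → counts.
Total: 2.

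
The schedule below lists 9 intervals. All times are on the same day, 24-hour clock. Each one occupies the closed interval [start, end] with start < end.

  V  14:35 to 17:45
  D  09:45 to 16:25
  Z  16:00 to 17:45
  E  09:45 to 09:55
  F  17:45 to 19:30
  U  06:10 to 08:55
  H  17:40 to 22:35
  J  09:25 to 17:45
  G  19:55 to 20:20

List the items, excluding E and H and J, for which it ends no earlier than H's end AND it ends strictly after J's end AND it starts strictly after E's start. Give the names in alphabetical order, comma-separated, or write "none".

none

Conditions: its end is no earlier than H's end (X.end >= 22:35) AND its end is strictly after J's end (X.end > 17:45) AND its start is strictly after E's start (X.start > 09:45).
D: end 16:25 >= 22:35? ✗; end 16:25 > 17:45? ✗; start 09:45 > 09:45? ✗ → no.
F: end 19:30 >= 22:35? ✗; end 19:30 > 17:45? ✓; start 17:45 > 09:45? ✓ → no.
G: end 20:20 >= 22:35? ✗; end 20:20 > 17:45? ✓; start 19:55 > 09:45? ✓ → no.
U: end 08:55 >= 22:35? ✗; end 08:55 > 17:45? ✗; start 06:10 > 09:45? ✗ → no.
V: end 17:45 >= 22:35? ✗; end 17:45 > 17:45? ✗; start 14:35 > 09:45? ✓ → no.
Z: end 17:45 >= 22:35? ✗; end 17:45 > 17:45? ✗; start 16:00 > 09:45? ✓ → no.
Result: none.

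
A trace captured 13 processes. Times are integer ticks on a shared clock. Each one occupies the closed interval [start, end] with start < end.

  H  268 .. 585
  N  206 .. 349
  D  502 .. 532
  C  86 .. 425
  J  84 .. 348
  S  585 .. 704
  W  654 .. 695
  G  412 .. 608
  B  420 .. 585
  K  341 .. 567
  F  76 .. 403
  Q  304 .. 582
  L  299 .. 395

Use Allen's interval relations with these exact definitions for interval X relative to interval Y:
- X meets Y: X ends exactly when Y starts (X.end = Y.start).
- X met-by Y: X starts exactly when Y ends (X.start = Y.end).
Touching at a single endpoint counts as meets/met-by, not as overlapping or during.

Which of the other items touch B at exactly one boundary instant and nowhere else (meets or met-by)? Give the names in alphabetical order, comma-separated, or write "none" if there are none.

Target B = [420, 585].
C [86, 425] → overlaps → no.
D [502, 532] → during → no.
F [76, 403] → before → no.
G [412, 608] → contains → no.
H [268, 585] → finished-by → no.
J [84, 348] → before → no.
K [341, 567] → overlaps → no.
L [299, 395] → before → no.
N [206, 349] → before → no.
Q [304, 582] → overlaps → no.
S [585, 704] → met-by → yes.
W [654, 695] → after → no.
Result: S.

S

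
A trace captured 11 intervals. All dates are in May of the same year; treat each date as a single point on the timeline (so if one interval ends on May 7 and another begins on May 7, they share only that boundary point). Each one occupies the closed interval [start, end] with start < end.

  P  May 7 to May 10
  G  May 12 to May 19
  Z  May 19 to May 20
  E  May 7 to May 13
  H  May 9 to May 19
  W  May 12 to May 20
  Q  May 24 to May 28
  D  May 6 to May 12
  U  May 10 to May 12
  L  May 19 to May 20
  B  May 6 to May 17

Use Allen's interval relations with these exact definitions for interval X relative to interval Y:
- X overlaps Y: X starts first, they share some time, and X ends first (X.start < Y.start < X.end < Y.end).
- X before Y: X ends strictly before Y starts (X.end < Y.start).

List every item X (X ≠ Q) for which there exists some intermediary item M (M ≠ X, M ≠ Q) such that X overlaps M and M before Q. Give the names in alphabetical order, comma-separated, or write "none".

Target Q = [May 24, May 28].
Intermediaries M with M before Q: B, D, E, G, H, L, P, U, W, Z.
Via B — items with X overlaps B: none.
Via D — items with X overlaps D: none.
Via E — items with X overlaps E: D.
Via G — items with X overlaps G: B, E.
Via H — items with X overlaps H: B, D, E, P.
Via L — items with X overlaps L: none.
Via P — items with X overlaps P: none.
Via U — items with X overlaps U: none.
Via W — items with X overlaps W: B, E, H.
Via Z — items with X overlaps Z: none.
Union: B, D, E, H, P.

B, D, E, H, P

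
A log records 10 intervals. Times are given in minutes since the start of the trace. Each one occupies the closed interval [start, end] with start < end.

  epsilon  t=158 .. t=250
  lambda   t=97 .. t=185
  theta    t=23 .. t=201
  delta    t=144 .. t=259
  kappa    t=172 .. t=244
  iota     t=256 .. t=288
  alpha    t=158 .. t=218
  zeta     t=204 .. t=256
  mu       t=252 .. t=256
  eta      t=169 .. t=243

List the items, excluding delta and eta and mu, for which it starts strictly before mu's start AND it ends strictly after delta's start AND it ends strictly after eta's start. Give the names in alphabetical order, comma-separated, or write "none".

Conditions: its start is strictly before mu's start (X.start < t=252) AND its end is strictly after delta's start (X.end > t=144) AND its end is strictly after eta's start (X.end > t=169).
alpha: start t=158 < t=252? ✓; end t=218 > t=144? ✓; end t=218 > t=169? ✓ → yes.
epsilon: start t=158 < t=252? ✓; end t=250 > t=144? ✓; end t=250 > t=169? ✓ → yes.
iota: start t=256 < t=252? ✗; end t=288 > t=144? ✓; end t=288 > t=169? ✓ → no.
kappa: start t=172 < t=252? ✓; end t=244 > t=144? ✓; end t=244 > t=169? ✓ → yes.
lambda: start t=97 < t=252? ✓; end t=185 > t=144? ✓; end t=185 > t=169? ✓ → yes.
theta: start t=23 < t=252? ✓; end t=201 > t=144? ✓; end t=201 > t=169? ✓ → yes.
zeta: start t=204 < t=252? ✓; end t=256 > t=144? ✓; end t=256 > t=169? ✓ → yes.
Result: alpha, epsilon, kappa, lambda, theta, zeta.

alpha, epsilon, kappa, lambda, theta, zeta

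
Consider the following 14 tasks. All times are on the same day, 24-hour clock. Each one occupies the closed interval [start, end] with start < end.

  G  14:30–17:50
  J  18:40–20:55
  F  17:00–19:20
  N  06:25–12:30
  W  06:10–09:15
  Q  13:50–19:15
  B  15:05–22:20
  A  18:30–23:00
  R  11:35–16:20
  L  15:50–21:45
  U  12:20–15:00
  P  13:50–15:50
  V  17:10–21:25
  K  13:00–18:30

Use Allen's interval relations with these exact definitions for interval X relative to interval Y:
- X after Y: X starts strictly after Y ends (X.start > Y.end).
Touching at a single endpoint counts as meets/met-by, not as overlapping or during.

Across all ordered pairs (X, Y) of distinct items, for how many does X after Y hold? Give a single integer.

39

Checking all 182 ordered pairs for relation 'after'; matching pairs in alphabetical order:
(A, G): A after G ✓
(A, N): A after N ✓
(A, P): A after P ✓
(A, R): A after R ✓
(A, U): A after U ✓
(A, W): A after W ✓
(B, N): B after N ✓
(B, U): B after U ✓
(B, W): B after W ✓
(F, N): F after N ✓
(F, P): F after P ✓
(F, R): F after R ✓
(F, U): F after U ✓
(F, W): F after W ✓
(G, N): G after N ✓
(G, W): G after W ✓
(J, G): J after G ✓
(J, K): J after K ✓
(J, N): J after N ✓
(J, P): J after P ✓
(J, R): J after R ✓
(J, U): J after U ✓
(J, W): J after W ✓
(K, N): K after N ✓
... plus 15 further pairs not listed.
Count: 39.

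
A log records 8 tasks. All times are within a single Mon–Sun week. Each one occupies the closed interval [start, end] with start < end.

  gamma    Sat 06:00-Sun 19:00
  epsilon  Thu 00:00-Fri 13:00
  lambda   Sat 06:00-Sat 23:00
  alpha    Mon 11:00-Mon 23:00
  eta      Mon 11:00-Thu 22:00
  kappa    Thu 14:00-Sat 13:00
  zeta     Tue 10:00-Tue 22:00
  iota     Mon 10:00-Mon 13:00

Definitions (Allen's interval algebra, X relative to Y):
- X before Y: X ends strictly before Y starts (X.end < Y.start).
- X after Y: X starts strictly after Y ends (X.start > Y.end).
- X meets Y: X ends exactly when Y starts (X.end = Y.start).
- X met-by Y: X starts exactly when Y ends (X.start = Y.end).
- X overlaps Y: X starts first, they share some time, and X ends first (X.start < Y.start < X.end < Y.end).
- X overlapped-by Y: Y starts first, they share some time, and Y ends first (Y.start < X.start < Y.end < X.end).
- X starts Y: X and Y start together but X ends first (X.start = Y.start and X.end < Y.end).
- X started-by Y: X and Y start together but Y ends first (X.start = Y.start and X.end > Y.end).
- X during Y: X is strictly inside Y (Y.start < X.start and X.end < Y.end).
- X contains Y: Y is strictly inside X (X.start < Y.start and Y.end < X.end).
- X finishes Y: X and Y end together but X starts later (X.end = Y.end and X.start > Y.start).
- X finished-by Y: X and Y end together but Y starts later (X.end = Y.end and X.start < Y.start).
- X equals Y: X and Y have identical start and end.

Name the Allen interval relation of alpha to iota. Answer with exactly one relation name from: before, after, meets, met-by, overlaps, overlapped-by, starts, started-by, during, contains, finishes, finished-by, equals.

overlapped-by

alpha = [Mon 11:00, Mon 23:00]; iota = [Mon 10:00, Mon 13:00].
Compare endpoints: alpha.start > iota.start, alpha.start < iota.end, alpha.end > iota.start, alpha.end > iota.end.
That pattern is 'overlapped-by'.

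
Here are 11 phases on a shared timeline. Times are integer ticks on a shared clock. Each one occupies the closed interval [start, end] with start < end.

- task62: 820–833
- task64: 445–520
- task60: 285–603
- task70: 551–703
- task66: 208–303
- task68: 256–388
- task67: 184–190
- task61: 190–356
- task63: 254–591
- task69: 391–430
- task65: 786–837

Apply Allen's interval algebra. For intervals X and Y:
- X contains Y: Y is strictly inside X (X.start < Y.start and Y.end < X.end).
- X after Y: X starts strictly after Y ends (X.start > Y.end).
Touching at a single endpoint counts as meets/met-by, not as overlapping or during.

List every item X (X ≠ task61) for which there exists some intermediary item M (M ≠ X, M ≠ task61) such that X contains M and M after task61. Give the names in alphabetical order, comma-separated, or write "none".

task60, task63, task65

Target task61 = [190, 356].
Intermediaries M with M after task61: task62, task64, task65, task69, task70.
Via task62 — items with X contains task62: task65.
Via task64 — items with X contains task64: task60, task63.
Via task65 — items with X contains task65: none.
Via task69 — items with X contains task69: task60, task63.
Via task70 — items with X contains task70: none.
Union: task60, task63, task65.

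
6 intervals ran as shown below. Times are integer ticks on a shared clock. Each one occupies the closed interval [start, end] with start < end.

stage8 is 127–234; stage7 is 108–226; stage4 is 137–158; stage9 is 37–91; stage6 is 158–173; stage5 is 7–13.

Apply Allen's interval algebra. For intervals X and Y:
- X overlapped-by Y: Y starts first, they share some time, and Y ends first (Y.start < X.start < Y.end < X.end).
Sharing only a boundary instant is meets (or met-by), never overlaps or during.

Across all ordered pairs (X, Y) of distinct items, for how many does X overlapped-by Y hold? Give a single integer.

Checking all 30 ordered pairs for relation 'overlapped-by'; matching pairs in alphabetical order:
(stage8, stage7): stage8 overlapped-by stage7 ✓
Count: 1.

1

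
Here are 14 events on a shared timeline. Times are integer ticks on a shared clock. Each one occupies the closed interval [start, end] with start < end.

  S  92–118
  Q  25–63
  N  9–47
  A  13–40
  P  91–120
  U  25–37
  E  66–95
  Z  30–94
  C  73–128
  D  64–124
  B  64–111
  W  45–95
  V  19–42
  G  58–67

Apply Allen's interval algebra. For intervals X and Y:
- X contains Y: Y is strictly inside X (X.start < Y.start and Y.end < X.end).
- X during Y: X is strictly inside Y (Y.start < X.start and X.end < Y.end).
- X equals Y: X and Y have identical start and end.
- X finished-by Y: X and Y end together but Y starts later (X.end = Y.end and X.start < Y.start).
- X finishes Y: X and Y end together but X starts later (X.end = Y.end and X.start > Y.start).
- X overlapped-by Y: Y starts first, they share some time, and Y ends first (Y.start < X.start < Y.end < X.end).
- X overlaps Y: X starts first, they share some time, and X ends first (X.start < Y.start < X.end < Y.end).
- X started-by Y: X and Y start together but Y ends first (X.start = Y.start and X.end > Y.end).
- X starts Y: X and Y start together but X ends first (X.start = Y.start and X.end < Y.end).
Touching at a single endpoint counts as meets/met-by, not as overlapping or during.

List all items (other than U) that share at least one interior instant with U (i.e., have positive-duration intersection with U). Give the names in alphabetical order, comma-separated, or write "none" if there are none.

A, N, Q, V, Z

Target U = [25, 37].
A [13, 40] → contains → yes.
B [64, 111] → after → no.
C [73, 128] → after → no.
D [64, 124] → after → no.
E [66, 95] → after → no.
G [58, 67] → after → no.
N [9, 47] → contains → yes.
P [91, 120] → after → no.
Q [25, 63] → started-by → yes.
S [92, 118] → after → no.
V [19, 42] → contains → yes.
W [45, 95] → after → no.
Z [30, 94] → overlapped-by → yes.
Result: A, N, Q, V, Z.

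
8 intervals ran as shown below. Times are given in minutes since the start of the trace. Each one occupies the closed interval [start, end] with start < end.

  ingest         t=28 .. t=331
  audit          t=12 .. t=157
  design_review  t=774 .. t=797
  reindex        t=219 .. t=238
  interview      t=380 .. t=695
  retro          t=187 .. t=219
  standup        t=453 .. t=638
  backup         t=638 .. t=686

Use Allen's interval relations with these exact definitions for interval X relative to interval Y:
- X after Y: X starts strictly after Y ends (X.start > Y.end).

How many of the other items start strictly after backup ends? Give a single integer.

1

Target backup = [t=638, t=686].
audit [t=12, t=157] → before → no.
design_review [t=774, t=797] → after → counts.
ingest [t=28, t=331] → before → no.
interview [t=380, t=695] → contains → no.
reindex [t=219, t=238] → before → no.
retro [t=187, t=219] → before → no.
standup [t=453, t=638] → meets → no.
Total: 1.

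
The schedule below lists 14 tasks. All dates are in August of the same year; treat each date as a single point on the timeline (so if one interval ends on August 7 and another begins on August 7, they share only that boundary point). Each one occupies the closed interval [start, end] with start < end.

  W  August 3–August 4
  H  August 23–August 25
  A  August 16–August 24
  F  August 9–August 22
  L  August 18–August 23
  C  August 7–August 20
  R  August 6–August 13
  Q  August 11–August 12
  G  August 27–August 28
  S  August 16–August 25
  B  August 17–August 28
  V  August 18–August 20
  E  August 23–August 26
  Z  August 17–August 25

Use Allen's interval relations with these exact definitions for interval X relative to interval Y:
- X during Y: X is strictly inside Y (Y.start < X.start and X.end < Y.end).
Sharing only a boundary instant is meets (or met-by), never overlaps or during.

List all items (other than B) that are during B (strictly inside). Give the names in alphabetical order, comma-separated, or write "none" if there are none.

E, H, L, V

Target B = [August 17, August 28].
A [August 16, August 24] → overlaps → no.
C [August 7, August 20] → overlaps → no.
E [August 23, August 26] → during → yes.
F [August 9, August 22] → overlaps → no.
G [August 27, August 28] → finishes → no.
H [August 23, August 25] → during → yes.
L [August 18, August 23] → during → yes.
Q [August 11, August 12] → before → no.
R [August 6, August 13] → before → no.
S [August 16, August 25] → overlaps → no.
V [August 18, August 20] → during → yes.
W [August 3, August 4] → before → no.
Z [August 17, August 25] → starts → no.
Result: E, H, L, V.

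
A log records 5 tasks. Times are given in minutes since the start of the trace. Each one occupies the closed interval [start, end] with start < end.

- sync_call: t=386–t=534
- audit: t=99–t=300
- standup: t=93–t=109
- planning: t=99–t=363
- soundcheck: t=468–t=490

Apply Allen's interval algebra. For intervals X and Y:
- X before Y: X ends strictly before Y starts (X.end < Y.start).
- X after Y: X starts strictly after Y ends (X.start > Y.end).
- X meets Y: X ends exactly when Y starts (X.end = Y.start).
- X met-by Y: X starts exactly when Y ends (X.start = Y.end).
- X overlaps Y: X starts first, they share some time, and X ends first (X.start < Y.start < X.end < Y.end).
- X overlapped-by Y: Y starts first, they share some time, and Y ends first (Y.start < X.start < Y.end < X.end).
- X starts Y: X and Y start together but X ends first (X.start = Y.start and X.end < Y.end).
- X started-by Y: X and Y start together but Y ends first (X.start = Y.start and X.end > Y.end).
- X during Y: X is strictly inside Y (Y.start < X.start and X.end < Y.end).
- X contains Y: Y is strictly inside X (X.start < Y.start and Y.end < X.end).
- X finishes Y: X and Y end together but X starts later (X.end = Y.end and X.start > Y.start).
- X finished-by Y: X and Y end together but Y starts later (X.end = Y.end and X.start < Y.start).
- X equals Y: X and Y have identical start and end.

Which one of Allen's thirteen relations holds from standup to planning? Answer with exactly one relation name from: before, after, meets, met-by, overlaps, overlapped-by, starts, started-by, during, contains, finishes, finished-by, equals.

overlaps

standup = [t=93, t=109]; planning = [t=99, t=363].
Compare endpoints: standup.start < planning.start, standup.start < planning.end, standup.end > planning.start, standup.end < planning.end.
That pattern is 'overlaps'.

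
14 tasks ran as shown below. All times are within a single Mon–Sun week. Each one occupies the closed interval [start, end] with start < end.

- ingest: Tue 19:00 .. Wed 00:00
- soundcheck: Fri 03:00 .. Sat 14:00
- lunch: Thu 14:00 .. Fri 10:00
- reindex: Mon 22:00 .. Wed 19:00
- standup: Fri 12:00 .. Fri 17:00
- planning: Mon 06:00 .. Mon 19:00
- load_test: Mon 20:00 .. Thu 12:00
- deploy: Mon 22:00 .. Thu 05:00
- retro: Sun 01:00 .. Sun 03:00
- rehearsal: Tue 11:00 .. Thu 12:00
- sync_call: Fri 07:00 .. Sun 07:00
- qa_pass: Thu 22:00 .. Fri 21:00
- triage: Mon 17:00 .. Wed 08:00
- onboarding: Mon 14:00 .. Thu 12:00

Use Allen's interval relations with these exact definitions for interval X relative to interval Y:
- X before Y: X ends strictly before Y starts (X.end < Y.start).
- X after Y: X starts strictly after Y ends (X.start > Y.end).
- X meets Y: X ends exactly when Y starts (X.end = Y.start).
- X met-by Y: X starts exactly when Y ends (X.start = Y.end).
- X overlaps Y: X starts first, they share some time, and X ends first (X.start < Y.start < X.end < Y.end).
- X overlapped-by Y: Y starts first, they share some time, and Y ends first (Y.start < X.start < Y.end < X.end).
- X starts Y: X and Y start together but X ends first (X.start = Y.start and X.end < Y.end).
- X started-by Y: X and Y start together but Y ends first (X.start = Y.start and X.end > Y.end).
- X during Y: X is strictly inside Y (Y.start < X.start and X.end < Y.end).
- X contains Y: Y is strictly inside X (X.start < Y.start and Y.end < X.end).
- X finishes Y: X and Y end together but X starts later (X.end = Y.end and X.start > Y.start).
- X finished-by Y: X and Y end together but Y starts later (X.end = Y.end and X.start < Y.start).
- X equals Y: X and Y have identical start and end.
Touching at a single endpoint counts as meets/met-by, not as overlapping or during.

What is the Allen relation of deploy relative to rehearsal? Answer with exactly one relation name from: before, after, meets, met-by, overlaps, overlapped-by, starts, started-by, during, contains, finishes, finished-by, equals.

deploy = [Mon 22:00, Thu 05:00]; rehearsal = [Tue 11:00, Thu 12:00].
Compare endpoints: deploy.start < rehearsal.start, deploy.start < rehearsal.end, deploy.end > rehearsal.start, deploy.end < rehearsal.end.
That pattern is 'overlaps'.

overlaps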